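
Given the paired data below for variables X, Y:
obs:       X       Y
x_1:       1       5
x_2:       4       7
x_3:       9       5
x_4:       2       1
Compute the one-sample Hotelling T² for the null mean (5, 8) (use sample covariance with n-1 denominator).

Step 1 — sample mean vector:
  mean(X) = (1 + 4 + 9 + 2) / 4 = 16/4 = 4
  mean(Y) = (5 + 7 + 5 + 1) / 4 = 18/4 = 4.5
  x̄ = (4, 4.5),  deviation x̄ - mu_0 = (4, 4.5) - (5, 8) = (-1, -3.5).

Step 2 — sample covariance matrix, S[i,j] = (1/(n-1)) · Σ_k (x_{k,i} - mean_i) · (x_{k,j} - mean_j), divisor n-1 = 3:
  S[X,X] = ((-3)·(-3) + (0)·(0) + (5)·(5) + (-2)·(-2)) / 3 = 38/3 = 12.6667
  S[X,Y] = ((-3)·(0.5) + (0)·(2.5) + (5)·(0.5) + (-2)·(-3.5)) / 3 = 8/3 = 2.6667
  S[Y,Y] = ((0.5)·(0.5) + (2.5)·(2.5) + (0.5)·(0.5) + (-3.5)·(-3.5)) / 3 = 19/3 = 6.3333
  S = [[12.6667, 2.6667],
 [2.6667, 6.3333]].

Step 3 — invert S. det(S) = 12.6667·6.3333 - (2.6667)² = 73.1111.
  S^{-1} = (1/det) · [[d, -b], [-b, a]] = [[0.0866, -0.0365],
 [-0.0365, 0.1733]].

Step 4 — quadratic form (x̄ - mu_0)^T · S^{-1} · (x̄ - mu_0):
  S^{-1} · (x̄ - mu_0) = (0.041, -0.5699),
  (x̄ - mu_0)^T · [...] = (-1)·(0.041) + (-3.5)·(-0.5699) = 1.9536.

Step 5 — scale by n: T² = 4 · 1.9536 = 7.8146.

T² ≈ 7.8146


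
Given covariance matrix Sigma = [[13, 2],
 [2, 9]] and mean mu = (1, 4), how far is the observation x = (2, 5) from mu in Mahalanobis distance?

Step 1 — centre the observation: (x - mu) = (1, 1).

Step 2 — invert Sigma. det(Sigma) = 13·9 - (2)² = 113.
  Sigma^{-1} = (1/det) · [[d, -b], [-b, a]] = [[0.0796, -0.0177],
 [-0.0177, 0.115]].

Step 3 — form the quadratic (x - mu)^T · Sigma^{-1} · (x - mu):
  Sigma^{-1} · (x - mu) = (0.0619, 0.0973).
  (x - mu)^T · [Sigma^{-1} · (x - mu)] = (1)·(0.0619) + (1)·(0.0973) = 0.1593.

Step 4 — take square root: d = √(0.1593) ≈ 0.3991.

d(x, mu) = √(0.1593) ≈ 0.3991


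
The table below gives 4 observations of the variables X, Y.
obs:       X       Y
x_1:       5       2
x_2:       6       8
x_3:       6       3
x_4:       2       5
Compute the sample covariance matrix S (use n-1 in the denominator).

Step 1 — column means:
  mean(X) = (5 + 6 + 6 + 2) / 4 = 19/4 = 4.75
  mean(Y) = (2 + 8 + 3 + 5) / 4 = 18/4 = 4.5

Step 2 — sample covariance S[i,j] = (1/(n-1)) · Σ_k (x_{k,i} - mean_i) · (x_{k,j} - mean_j), with n-1 = 3.
  S[X,X] = ((0.25)·(0.25) + (1.25)·(1.25) + (1.25)·(1.25) + (-2.75)·(-2.75)) / 3 = 10.75/3 = 3.5833
  S[X,Y] = ((0.25)·(-2.5) + (1.25)·(3.5) + (1.25)·(-1.5) + (-2.75)·(0.5)) / 3 = 0.5/3 = 0.1667
  S[Y,Y] = ((-2.5)·(-2.5) + (3.5)·(3.5) + (-1.5)·(-1.5) + (0.5)·(0.5)) / 3 = 21/3 = 7

S is symmetric (S[j,i] = S[i,j]). Assembling:

S = [[3.5833, 0.1667],
 [0.1667, 7]]


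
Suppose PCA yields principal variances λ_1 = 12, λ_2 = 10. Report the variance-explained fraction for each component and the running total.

Step 1 — total variance = trace(Sigma) = Σ λ_i = 12 + 10 = 22.

Step 2 — fraction explained by component i = λ_i / Σ λ:
  PC1: 12/22 = 0.5455
  PC2: 10/22 = 0.4545

Step 3 — cumulative fraction after k components = (λ_1 + ... + λ_k) / Σ λ:
  k = 1: 12/22 = 0.5455
  k = 2: (12 + 10)/22 = 22/22 = 1

Summary (fraction, with percent):

explained: PC1 0.5455 (54.55%), PC2 0.4545 (45.45%);  cumulative: 0.5455, 1


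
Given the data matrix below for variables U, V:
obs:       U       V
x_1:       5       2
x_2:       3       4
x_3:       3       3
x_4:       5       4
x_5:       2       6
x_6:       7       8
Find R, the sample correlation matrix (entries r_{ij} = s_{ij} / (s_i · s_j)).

Step 1 — column means:
  mean(U) = (5 + 3 + 3 + 5 + 2 + 7) / 6 = 25/6 = 4.1667
  mean(V) = (2 + 4 + 3 + 4 + 6 + 8) / 6 = 27/6 = 4.5

Step 2 — sample variances and covariances s[i,j] = (1/(n-1)) · Σ_k (x_{k,i} - mean_i) · (x_{k,j} - mean_j), with n-1 = 5:
  s[U,U] = ((0.8333)·(0.8333) + (-1.1667)·(-1.1667) + (-1.1667)·(-1.1667) + (0.8333)·(0.8333) + (-2.1667)·(-2.1667) + (2.8333)·(2.8333)) / 5 = 16.8333/5 = 3.3667
  s[U,V] = ((0.8333)·(-2.5) + (-1.1667)·(-0.5) + (-1.1667)·(-1.5) + (0.8333)·(-0.5) + (-2.1667)·(1.5) + (2.8333)·(3.5)) / 5 = 6.5/5 = 1.3
  s[V,V] = ((-2.5)·(-2.5) + (-0.5)·(-0.5) + (-1.5)·(-1.5) + (-0.5)·(-0.5) + (1.5)·(1.5) + (3.5)·(3.5)) / 5 = 23.5/5 = 4.7
  Sample standard deviations s_i = √(s[i,i]):
  s(U) = √(3.3667) = 1.8348
  s(V) = √(4.7) = 2.1679

Step 3 — r_{ij} = s_{ij} / (s_i · s_j):
  r[U,U] = 1 (diagonal).
  r[U,V] = 1.3 / (1.8348 · 2.1679) = 1.3 / 3.9779 = 0.3268
  r[V,V] = 1 (diagonal).

R is symmetric with unit diagonal. Assembling:

R = [[1, 0.3268],
 [0.3268, 1]]


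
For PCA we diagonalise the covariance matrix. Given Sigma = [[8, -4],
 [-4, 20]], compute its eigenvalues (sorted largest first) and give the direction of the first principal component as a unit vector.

Step 1 — characteristic polynomial of 2×2 Sigma:
  det(Sigma - λI) = λ² - trace · λ + det = 0.
  trace = 8 + 20 = 28, det = 8·20 - (-4)² = 144.
Step 2 — discriminant:
  Δ = trace² - 4·det = 784 - 576 = 208.
Step 3 — eigenvalues:
  λ = (trace ± √Δ)/2 = (28 ± 14.4222)/2,
  λ_1 = 21.2111,  λ_2 = 6.7889.

Step 4 — unit eigenvector for λ_1: solve (Sigma - λ_1 I)v = 0. First row:
  (8 - 21.2111)·v_x + (-4)·v_y = 0, i.e. (-13.2111)·v_x + (-4)·v_y = 0,
  so v ∝ (b, λ_1 - a) = (-4, 13.2111); multiply by -1 so the first entry is positive: u = (4, -13.2111).
  ||u|| = √((4)² + (-13.2111)²) = √(190.5332) ≈ 13.8034,
  v_1 = u/||u|| ≈ (0.2898, -0.9571) (||v_1|| = 1).

λ_1 = 21.2111,  λ_2 = 6.7889;  v_1 ≈ (0.2898, -0.9571)


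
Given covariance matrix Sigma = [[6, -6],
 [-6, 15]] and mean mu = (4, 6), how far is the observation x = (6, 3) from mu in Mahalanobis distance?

Step 1 — centre the observation: (x - mu) = (2, -3).

Step 2 — invert Sigma. det(Sigma) = 6·15 - (-6)² = 54.
  Sigma^{-1} = (1/det) · [[d, -b], [-b, a]] = [[0.2778, 0.1111],
 [0.1111, 0.1111]].

Step 3 — form the quadratic (x - mu)^T · Sigma^{-1} · (x - mu):
  Sigma^{-1} · (x - mu) = (0.2222, -0.1111).
  (x - mu)^T · [Sigma^{-1} · (x - mu)] = (2)·(0.2222) + (-3)·(-0.1111) = 0.7778.

Step 4 — take square root: d = √(0.7778) ≈ 0.8819.

d(x, mu) = √(0.7778) ≈ 0.8819


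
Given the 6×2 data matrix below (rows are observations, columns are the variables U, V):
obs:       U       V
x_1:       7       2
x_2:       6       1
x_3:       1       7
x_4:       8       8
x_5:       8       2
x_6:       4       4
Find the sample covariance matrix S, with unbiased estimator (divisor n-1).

Step 1 — column means:
  mean(U) = (7 + 6 + 1 + 8 + 8 + 4) / 6 = 34/6 = 5.6667
  mean(V) = (2 + 1 + 7 + 8 + 2 + 4) / 6 = 24/6 = 4

Step 2 — sample covariance S[i,j] = (1/(n-1)) · Σ_k (x_{k,i} - mean_i) · (x_{k,j} - mean_j), with n-1 = 5.
  S[U,U] = ((1.3333)·(1.3333) + (0.3333)·(0.3333) + (-4.6667)·(-4.6667) + (2.3333)·(2.3333) + (2.3333)·(2.3333) + (-1.6667)·(-1.6667)) / 5 = 37.3333/5 = 7.4667
  S[U,V] = ((1.3333)·(-2) + (0.3333)·(-3) + (-4.6667)·(3) + (2.3333)·(4) + (2.3333)·(-2) + (-1.6667)·(0)) / 5 = -13/5 = -2.6
  S[V,V] = ((-2)·(-2) + (-3)·(-3) + (3)·(3) + (4)·(4) + (-2)·(-2) + (0)·(0)) / 5 = 42/5 = 8.4

S is symmetric (S[j,i] = S[i,j]). Assembling:

S = [[7.4667, -2.6],
 [-2.6, 8.4]]


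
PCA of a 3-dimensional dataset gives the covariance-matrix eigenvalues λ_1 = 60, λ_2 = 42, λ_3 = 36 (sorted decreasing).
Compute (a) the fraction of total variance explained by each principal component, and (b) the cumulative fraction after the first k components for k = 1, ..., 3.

Step 1 — total variance = trace(Sigma) = Σ λ_i = 60 + 42 + 36 = 138.

Step 2 — fraction explained by component i = λ_i / Σ λ:
  PC1: 60/138 = 0.4348
  PC2: 42/138 = 0.3043
  PC3: 36/138 = 0.2609

Step 3 — cumulative fraction after k components = (λ_1 + ... + λ_k) / Σ λ:
  k = 1: 60/138 = 0.4348
  k = 2: (60 + 42)/138 = 102/138 = 0.7391
  k = 3: (60 + 42 + 36)/138 = 138/138 = 1

Summary (fraction, with percent):

explained: PC1 0.4348 (43.48%), PC2 0.3043 (30.43%), PC3 0.2609 (26.09%);  cumulative: 0.4348, 0.7391, 1


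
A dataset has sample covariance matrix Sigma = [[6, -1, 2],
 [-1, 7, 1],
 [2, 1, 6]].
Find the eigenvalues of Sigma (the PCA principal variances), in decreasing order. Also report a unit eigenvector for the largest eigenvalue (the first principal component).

Step 1 — characteristic polynomial p(λ) = det(λI - Sigma) = λ³ - tr·λ² + c_1·λ - det, where tr = trace, c_1 = sum of the principal 2×2 minors, det = det(Sigma):
  tr = 6 + 7 + 6 = 19,
  c_1 = (6·7 - (-1)²) + (6·6 - (2)²) + (7·6 - (1)²) = 41 + 32 + 41 = 114,
  det = 6·(7·6 - (1)²) - (-1)·((-1)·6 - (1)·(2)) + (2)·((-1)·(1) - 7·(2)) = 6·(41) - (-1)·(-8) + (2)·(-15) = 208.
  So p(λ) = λ³ - 19λ² + 114λ - 208.
Step 2 — look for an integer root (rational root theorem: any rational root is an integer divisor of 208). Testing λ = 8:
  p(8) = 512 - 1216 + 912 - 208 = 0  ✓
  Dividing out (λ - 8): p(λ) = (λ - 8)(λ² - 11λ + 26).
Step 3 — remaining eigenvalues from the quadratic λ² - 11λ + 26 = 0:
  Δ = 11² - 4·26 = 121 - 104 = 17,  λ = (11 ± √17)/2 = (11 ± 4.1231)/2 ≈ 7.5616 or 3.4384.
  Sorted: λ_1 = 8,  λ_2 = 7.5616,  λ_3 = 3.4384  (check: sum = 19 = tr ✓).

Step 4 — unit eigenvector for λ_1 = 8: v spans the null space of (Sigma - λ_1 I), whose rows are
  r_1 = (-2, -1, 2),  r_2 = (-1, -1, 1),  r_3 = (2, 1, -2).
  v is orthogonal to every row, so take v ∝ r_1 × r_2 = ((-1)·(1) - (2)·(-1), (2)·(-1) - (-2)·(1), (-2)·(-1) - (-1)·(-1)) = (1, 0, 1).
  Let u = (1, 0, 1).
  ||u|| = √((1)² + (0)² + (1)²) = √(2) ≈ 1.4142,  v_1 = u/||u|| ≈ (0.7071, 0, 0.7071) (||v_1|| = 1).

λ_1 = 8,  λ_2 = 7.5616,  λ_3 = 3.4384;  v_1 ≈ (0.7071, 0, 0.7071)


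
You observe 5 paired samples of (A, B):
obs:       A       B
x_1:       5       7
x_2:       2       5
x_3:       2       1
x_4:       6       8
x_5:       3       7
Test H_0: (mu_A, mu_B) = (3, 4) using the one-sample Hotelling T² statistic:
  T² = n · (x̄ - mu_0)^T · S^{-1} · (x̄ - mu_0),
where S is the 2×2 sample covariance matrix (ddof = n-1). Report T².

Step 1 — sample mean vector:
  mean(A) = (5 + 2 + 2 + 6 + 3) / 5 = 18/5 = 3.6
  mean(B) = (7 + 5 + 1 + 8 + 7) / 5 = 28/5 = 5.6
  x̄ = (3.6, 5.6),  deviation x̄ - mu_0 = (3.6, 5.6) - (3, 4) = (0.6, 1.6).

Step 2 — sample covariance matrix, S[i,j] = (1/(n-1)) · Σ_k (x_{k,i} - mean_i) · (x_{k,j} - mean_j), divisor n-1 = 4:
  S[A,A] = ((1.4)·(1.4) + (-1.6)·(-1.6) + (-1.6)·(-1.6) + (2.4)·(2.4) + (-0.6)·(-0.6)) / 4 = 13.2/4 = 3.3
  S[A,B] = ((1.4)·(1.4) + (-1.6)·(-0.6) + (-1.6)·(-4.6) + (2.4)·(2.4) + (-0.6)·(1.4)) / 4 = 15.2/4 = 3.8
  S[B,B] = ((1.4)·(1.4) + (-0.6)·(-0.6) + (-4.6)·(-4.6) + (2.4)·(2.4) + (1.4)·(1.4)) / 4 = 31.2/4 = 7.8
  S = [[3.3, 3.8],
 [3.8, 7.8]].

Step 3 — invert S. det(S) = 3.3·7.8 - (3.8)² = 11.3.
  S^{-1} = (1/det) · [[d, -b], [-b, a]] = [[0.6903, -0.3363],
 [-0.3363, 0.292]].

Step 4 — quadratic form (x̄ - mu_0)^T · S^{-1} · (x̄ - mu_0):
  S^{-1} · (x̄ - mu_0) = (-0.1239, 0.2655),
  (x̄ - mu_0)^T · [...] = (0.6)·(-0.1239) + (1.6)·(0.2655) = 0.3504.

Step 5 — scale by n: T² = 5 · 0.3504 = 1.7522.

T² ≈ 1.7522


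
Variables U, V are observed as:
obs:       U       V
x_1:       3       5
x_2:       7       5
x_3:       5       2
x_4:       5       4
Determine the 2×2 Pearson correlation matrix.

Step 1 — column means:
  mean(U) = (3 + 7 + 5 + 5) / 4 = 20/4 = 5
  mean(V) = (5 + 5 + 2 + 4) / 4 = 16/4 = 4

Step 2 — sample variances and covariances s[i,j] = (1/(n-1)) · Σ_k (x_{k,i} - mean_i) · (x_{k,j} - mean_j), with n-1 = 3:
  s[U,U] = ((-2)·(-2) + (2)·(2) + (0)·(0) + (0)·(0)) / 3 = 8/3 = 2.6667
  s[U,V] = ((-2)·(1) + (2)·(1) + (0)·(-2) + (0)·(0)) / 3 = 0/3 = 0
  s[V,V] = ((1)·(1) + (1)·(1) + (-2)·(-2) + (0)·(0)) / 3 = 6/3 = 2
  Sample standard deviations s_i = √(s[i,i]):
  s(U) = √(2.6667) = 1.633
  s(V) = √(2) = 1.4142

Step 3 — r_{ij} = s_{ij} / (s_i · s_j):
  r[U,U] = 1 (diagonal).
  r[U,V] = 0 / (1.633 · 1.4142) = 0 / 2.3094 = 0
  r[V,V] = 1 (diagonal).

R is symmetric with unit diagonal. Assembling:

R = [[1, 0],
 [0, 1]]


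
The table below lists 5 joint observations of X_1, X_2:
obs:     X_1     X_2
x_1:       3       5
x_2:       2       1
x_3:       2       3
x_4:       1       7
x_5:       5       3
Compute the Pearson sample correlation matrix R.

Step 1 — column means:
  mean(X_1) = (3 + 2 + 2 + 1 + 5) / 5 = 13/5 = 2.6
  mean(X_2) = (5 + 1 + 3 + 7 + 3) / 5 = 19/5 = 3.8

Step 2 — sample variances and covariances s[i,j] = (1/(n-1)) · Σ_k (x_{k,i} - mean_i) · (x_{k,j} - mean_j), with n-1 = 4:
  s[X_1,X_1] = ((0.4)·(0.4) + (-0.6)·(-0.6) + (-0.6)·(-0.6) + (-1.6)·(-1.6) + (2.4)·(2.4)) / 4 = 9.2/4 = 2.3
  s[X_1,X_2] = ((0.4)·(1.2) + (-0.6)·(-2.8) + (-0.6)·(-0.8) + (-1.6)·(3.2) + (2.4)·(-0.8)) / 4 = -4.4/4 = -1.1
  s[X_2,X_2] = ((1.2)·(1.2) + (-2.8)·(-2.8) + (-0.8)·(-0.8) + (3.2)·(3.2) + (-0.8)·(-0.8)) / 4 = 20.8/4 = 5.2
  Sample standard deviations s_i = √(s[i,i]):
  s(X_1) = √(2.3) = 1.5166
  s(X_2) = √(5.2) = 2.2804

Step 3 — r_{ij} = s_{ij} / (s_i · s_j):
  r[X_1,X_1] = 1 (diagonal).
  r[X_1,X_2] = -1.1 / (1.5166 · 2.2804) = -1.1 / 3.4583 = -0.3181
  r[X_2,X_2] = 1 (diagonal).

R is symmetric with unit diagonal. Assembling:

R = [[1, -0.3181],
 [-0.3181, 1]]


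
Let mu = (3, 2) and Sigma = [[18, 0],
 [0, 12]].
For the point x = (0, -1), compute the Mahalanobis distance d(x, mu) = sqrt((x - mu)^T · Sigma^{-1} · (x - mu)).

Step 1 — centre the observation: (x - mu) = (-3, -3).

Step 2 — invert Sigma. det(Sigma) = 18·12 - (0)² = 216.
  Sigma^{-1} = (1/det) · [[d, -b], [-b, a]] = [[0.0556, 0],
 [0, 0.0833]].

Step 3 — form the quadratic (x - mu)^T · Sigma^{-1} · (x - mu):
  Sigma^{-1} · (x - mu) = (-0.1667, -0.25).
  (x - mu)^T · [Sigma^{-1} · (x - mu)] = (-3)·(-0.1667) + (-3)·(-0.25) = 1.25.

Step 4 — take square root: d = √(1.25) ≈ 1.118.

d(x, mu) = √(1.25) ≈ 1.118


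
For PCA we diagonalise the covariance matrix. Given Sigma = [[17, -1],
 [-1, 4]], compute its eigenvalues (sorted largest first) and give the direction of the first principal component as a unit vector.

Step 1 — characteristic polynomial of 2×2 Sigma:
  det(Sigma - λI) = λ² - trace · λ + det = 0.
  trace = 17 + 4 = 21, det = 17·4 - (-1)² = 67.
Step 2 — discriminant:
  Δ = trace² - 4·det = 441 - 268 = 173.
Step 3 — eigenvalues:
  λ = (trace ± √Δ)/2 = (21 ± 13.1529)/2,
  λ_1 = 17.0765,  λ_2 = 3.9235.

Step 4 — unit eigenvector for λ_1: solve (Sigma - λ_1 I)v = 0. First row:
  (17 - 17.0765)·v_x + (-1)·v_y = 0, i.e. (-0.0765)·v_x + (-1)·v_y = 0,
  so v ∝ (b, λ_1 - a) = (-1, 0.0765); multiply by -1 so the first entry is positive: u = (1, -0.0765).
  ||u|| = √((1)² + (-0.0765)²) = √(1.0058) ≈ 1.0029,
  v_1 = u/||u|| ≈ (0.9971, -0.0763) (||v_1|| = 1).

λ_1 = 17.0765,  λ_2 = 3.9235;  v_1 ≈ (0.9971, -0.0763)


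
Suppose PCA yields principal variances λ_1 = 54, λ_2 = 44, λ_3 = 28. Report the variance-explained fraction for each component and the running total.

Step 1 — total variance = trace(Sigma) = Σ λ_i = 54 + 44 + 28 = 126.

Step 2 — fraction explained by component i = λ_i / Σ λ:
  PC1: 54/126 = 0.4286
  PC2: 44/126 = 0.3492
  PC3: 28/126 = 0.2222

Step 3 — cumulative fraction after k components = (λ_1 + ... + λ_k) / Σ λ:
  k = 1: 54/126 = 0.4286
  k = 2: (54 + 44)/126 = 98/126 = 0.7778
  k = 3: (54 + 44 + 28)/126 = 126/126 = 1

Summary (fraction, with percent):

explained: PC1 0.4286 (42.86%), PC2 0.3492 (34.92%), PC3 0.2222 (22.22%);  cumulative: 0.4286, 0.7778, 1


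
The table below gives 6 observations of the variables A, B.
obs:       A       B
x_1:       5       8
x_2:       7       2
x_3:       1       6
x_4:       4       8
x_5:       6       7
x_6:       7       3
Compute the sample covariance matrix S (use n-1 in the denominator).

Step 1 — column means:
  mean(A) = (5 + 7 + 1 + 4 + 6 + 7) / 6 = 30/6 = 5
  mean(B) = (8 + 2 + 6 + 8 + 7 + 3) / 6 = 34/6 = 5.6667

Step 2 — sample covariance S[i,j] = (1/(n-1)) · Σ_k (x_{k,i} - mean_i) · (x_{k,j} - mean_j), with n-1 = 5.
  S[A,A] = ((0)·(0) + (2)·(2) + (-4)·(-4) + (-1)·(-1) + (1)·(1) + (2)·(2)) / 5 = 26/5 = 5.2
  S[A,B] = ((0)·(2.3333) + (2)·(-3.6667) + (-4)·(0.3333) + (-1)·(2.3333) + (1)·(1.3333) + (2)·(-2.6667)) / 5 = -15/5 = -3
  S[B,B] = ((2.3333)·(2.3333) + (-3.6667)·(-3.6667) + (0.3333)·(0.3333) + (2.3333)·(2.3333) + (1.3333)·(1.3333) + (-2.6667)·(-2.6667)) / 5 = 33.3333/5 = 6.6667

S is symmetric (S[j,i] = S[i,j]). Assembling:

S = [[5.2, -3],
 [-3, 6.6667]]


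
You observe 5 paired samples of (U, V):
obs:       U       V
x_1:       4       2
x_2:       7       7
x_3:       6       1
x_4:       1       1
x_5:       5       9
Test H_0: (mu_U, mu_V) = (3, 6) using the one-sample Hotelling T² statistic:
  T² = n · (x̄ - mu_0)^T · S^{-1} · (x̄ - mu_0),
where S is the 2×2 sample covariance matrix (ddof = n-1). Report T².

Step 1 — sample mean vector:
  mean(U) = (4 + 7 + 6 + 1 + 5) / 5 = 23/5 = 4.6
  mean(V) = (2 + 7 + 1 + 1 + 9) / 5 = 20/5 = 4
  x̄ = (4.6, 4),  deviation x̄ - mu_0 = (4.6, 4) - (3, 6) = (1.6, -2).

Step 2 — sample covariance matrix, S[i,j] = (1/(n-1)) · Σ_k (x_{k,i} - mean_i) · (x_{k,j} - mean_j), divisor n-1 = 4:
  S[U,U] = ((-0.6)·(-0.6) + (2.4)·(2.4) + (1.4)·(1.4) + (-3.6)·(-3.6) + (0.4)·(0.4)) / 4 = 21.2/4 = 5.3
  S[U,V] = ((-0.6)·(-2) + (2.4)·(3) + (1.4)·(-3) + (-3.6)·(-3) + (0.4)·(5)) / 4 = 17/4 = 4.25
  S[V,V] = ((-2)·(-2) + (3)·(3) + (-3)·(-3) + (-3)·(-3) + (5)·(5)) / 4 = 56/4 = 14
  S = [[5.3, 4.25],
 [4.25, 14]].

Step 3 — invert S. det(S) = 5.3·14 - (4.25)² = 56.1375.
  S^{-1} = (1/det) · [[d, -b], [-b, a]] = [[0.2494, -0.0757],
 [-0.0757, 0.0944]].

Step 4 — quadratic form (x̄ - mu_0)^T · S^{-1} · (x̄ - mu_0):
  S^{-1} · (x̄ - mu_0) = (0.5504, -0.31),
  (x̄ - mu_0)^T · [...] = (1.6)·(0.5504) + (-2)·(-0.31) = 1.5006.

Step 5 — scale by n: T² = 5 · 1.5006 = 7.503.

T² ≈ 7.503


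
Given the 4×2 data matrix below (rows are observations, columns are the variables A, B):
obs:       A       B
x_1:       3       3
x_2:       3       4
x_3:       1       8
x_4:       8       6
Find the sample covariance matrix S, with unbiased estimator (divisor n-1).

Step 1 — column means:
  mean(A) = (3 + 3 + 1 + 8) / 4 = 15/4 = 3.75
  mean(B) = (3 + 4 + 8 + 6) / 4 = 21/4 = 5.25

Step 2 — sample covariance S[i,j] = (1/(n-1)) · Σ_k (x_{k,i} - mean_i) · (x_{k,j} - mean_j), with n-1 = 3.
  S[A,A] = ((-0.75)·(-0.75) + (-0.75)·(-0.75) + (-2.75)·(-2.75) + (4.25)·(4.25)) / 3 = 26.75/3 = 8.9167
  S[A,B] = ((-0.75)·(-2.25) + (-0.75)·(-1.25) + (-2.75)·(2.75) + (4.25)·(0.75)) / 3 = -1.75/3 = -0.5833
  S[B,B] = ((-2.25)·(-2.25) + (-1.25)·(-1.25) + (2.75)·(2.75) + (0.75)·(0.75)) / 3 = 14.75/3 = 4.9167

S is symmetric (S[j,i] = S[i,j]). Assembling:

S = [[8.9167, -0.5833],
 [-0.5833, 4.9167]]


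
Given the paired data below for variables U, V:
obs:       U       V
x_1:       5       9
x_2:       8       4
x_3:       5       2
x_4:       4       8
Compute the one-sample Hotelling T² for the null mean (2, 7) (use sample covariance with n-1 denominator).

Step 1 — sample mean vector:
  mean(U) = (5 + 8 + 5 + 4) / 4 = 22/4 = 5.5
  mean(V) = (9 + 4 + 2 + 8) / 4 = 23/4 = 5.75
  x̄ = (5.5, 5.75),  deviation x̄ - mu_0 = (5.5, 5.75) - (2, 7) = (3.5, -1.25).

Step 2 — sample covariance matrix, S[i,j] = (1/(n-1)) · Σ_k (x_{k,i} - mean_i) · (x_{k,j} - mean_j), divisor n-1 = 3:
  S[U,U] = ((-0.5)·(-0.5) + (2.5)·(2.5) + (-0.5)·(-0.5) + (-1.5)·(-1.5)) / 3 = 9/3 = 3
  S[U,V] = ((-0.5)·(3.25) + (2.5)·(-1.75) + (-0.5)·(-3.75) + (-1.5)·(2.25)) / 3 = -7.5/3 = -2.5
  S[V,V] = ((3.25)·(3.25) + (-1.75)·(-1.75) + (-3.75)·(-3.75) + (2.25)·(2.25)) / 3 = 32.75/3 = 10.9167
  S = [[3, -2.5],
 [-2.5, 10.9167]].

Step 3 — invert S. det(S) = 3·10.9167 - (-2.5)² = 26.5.
  S^{-1} = (1/det) · [[d, -b], [-b, a]] = [[0.4119, 0.0943],
 [0.0943, 0.1132]].

Step 4 — quadratic form (x̄ - mu_0)^T · S^{-1} · (x̄ - mu_0):
  S^{-1} · (x̄ - mu_0) = (1.3239, 0.1887),
  (x̄ - mu_0)^T · [...] = (3.5)·(1.3239) + (-1.25)·(0.1887) = 4.3978.

Step 5 — scale by n: T² = 4 · 4.3978 = 17.5912.

T² ≈ 17.5912


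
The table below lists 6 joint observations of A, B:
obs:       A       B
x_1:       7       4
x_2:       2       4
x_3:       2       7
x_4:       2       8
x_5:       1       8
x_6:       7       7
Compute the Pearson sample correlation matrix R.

Step 1 — column means:
  mean(A) = (7 + 2 + 2 + 2 + 1 + 7) / 6 = 21/6 = 3.5
  mean(B) = (4 + 4 + 7 + 8 + 8 + 7) / 6 = 38/6 = 6.3333

Step 2 — sample variances and covariances s[i,j] = (1/(n-1)) · Σ_k (x_{k,i} - mean_i) · (x_{k,j} - mean_j), with n-1 = 5:
  s[A,A] = ((3.5)·(3.5) + (-1.5)·(-1.5) + (-1.5)·(-1.5) + (-1.5)·(-1.5) + (-2.5)·(-2.5) + (3.5)·(3.5)) / 5 = 37.5/5 = 7.5
  s[A,B] = ((3.5)·(-2.3333) + (-1.5)·(-2.3333) + (-1.5)·(0.6667) + (-1.5)·(1.6667) + (-2.5)·(1.6667) + (3.5)·(0.6667)) / 5 = -10/5 = -2
  s[B,B] = ((-2.3333)·(-2.3333) + (-2.3333)·(-2.3333) + (0.6667)·(0.6667) + (1.6667)·(1.6667) + (1.6667)·(1.6667) + (0.6667)·(0.6667)) / 5 = 17.3333/5 = 3.4667
  Sample standard deviations s_i = √(s[i,i]):
  s(A) = √(7.5) = 2.7386
  s(B) = √(3.4667) = 1.8619

Step 3 — r_{ij} = s_{ij} / (s_i · s_j):
  r[A,A] = 1 (diagonal).
  r[A,B] = -2 / (2.7386 · 1.8619) = -2 / 5.099 = -0.3922
  r[B,B] = 1 (diagonal).

R is symmetric with unit diagonal. Assembling:

R = [[1, -0.3922],
 [-0.3922, 1]]


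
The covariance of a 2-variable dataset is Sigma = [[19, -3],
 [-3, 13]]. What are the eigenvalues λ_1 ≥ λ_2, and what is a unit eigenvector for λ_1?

Step 1 — characteristic polynomial of 2×2 Sigma:
  det(Sigma - λI) = λ² - trace · λ + det = 0.
  trace = 19 + 13 = 32, det = 19·13 - (-3)² = 238.
Step 2 — discriminant:
  Δ = trace² - 4·det = 1024 - 952 = 72.
Step 3 — eigenvalues:
  λ = (trace ± √Δ)/2 = (32 ± 8.4853)/2,
  λ_1 = 20.2426,  λ_2 = 11.7574.

Step 4 — unit eigenvector for λ_1: solve (Sigma - λ_1 I)v = 0. First row:
  (19 - 20.2426)·v_x + (-3)·v_y = 0, i.e. (-1.2426)·v_x + (-3)·v_y = 0,
  so v ∝ (b, λ_1 - a) = (-3, 1.2426); multiply by -1 so the first entry is positive: u = (3, -1.2426).
  ||u|| = √((3)² + (-1.2426)²) = √(10.5442) ≈ 3.2472,
  v_1 = u/||u|| ≈ (0.9239, -0.3827) (||v_1|| = 1).

λ_1 = 20.2426,  λ_2 = 11.7574;  v_1 ≈ (0.9239, -0.3827)


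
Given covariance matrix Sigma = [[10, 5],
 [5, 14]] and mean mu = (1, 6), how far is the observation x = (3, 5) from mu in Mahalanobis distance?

Step 1 — centre the observation: (x - mu) = (2, -1).

Step 2 — invert Sigma. det(Sigma) = 10·14 - (5)² = 115.
  Sigma^{-1} = (1/det) · [[d, -b], [-b, a]] = [[0.1217, -0.0435],
 [-0.0435, 0.087]].

Step 3 — form the quadratic (x - mu)^T · Sigma^{-1} · (x - mu):
  Sigma^{-1} · (x - mu) = (0.287, -0.1739).
  (x - mu)^T · [Sigma^{-1} · (x - mu)] = (2)·(0.287) + (-1)·(-0.1739) = 0.7478.

Step 4 — take square root: d = √(0.7478) ≈ 0.8648.

d(x, mu) = √(0.7478) ≈ 0.8648


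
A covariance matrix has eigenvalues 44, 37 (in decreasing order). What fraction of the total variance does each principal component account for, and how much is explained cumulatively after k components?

Step 1 — total variance = trace(Sigma) = Σ λ_i = 44 + 37 = 81.

Step 2 — fraction explained by component i = λ_i / Σ λ:
  PC1: 44/81 = 0.5432
  PC2: 37/81 = 0.4568

Step 3 — cumulative fraction after k components = (λ_1 + ... + λ_k) / Σ λ:
  k = 1: 44/81 = 0.5432
  k = 2: (44 + 37)/81 = 81/81 = 1

Summary (fraction, with percent):

explained: PC1 0.5432 (54.32%), PC2 0.4568 (45.68%);  cumulative: 0.5432, 1


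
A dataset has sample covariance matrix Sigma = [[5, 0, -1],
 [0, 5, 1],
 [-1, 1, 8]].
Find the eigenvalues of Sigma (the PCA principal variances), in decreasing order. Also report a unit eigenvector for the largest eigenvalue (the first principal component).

Step 1 — characteristic polynomial p(λ) = det(λI - Sigma) = λ³ - tr·λ² + c_1·λ - det, where tr = trace, c_1 = sum of the principal 2×2 minors, det = det(Sigma):
  tr = 5 + 5 + 8 = 18,
  c_1 = (5·5 - (0)²) + (5·8 - (-1)²) + (5·8 - (1)²) = 25 + 39 + 39 = 103,
  det = 5·(5·8 - (1)²) - (0)·((0)·8 - (1)·(-1)) + (-1)·((0)·(1) - 5·(-1)) = 5·(39) - (0)·(1) + (-1)·(5) = 190.
  So p(λ) = λ³ - 18λ² + 103λ - 190.
Step 2 — look for an integer root (rational root theorem: any rational root is an integer divisor of 190). Testing λ = 5:
  p(5) = 125 - 450 + 515 - 190 = 0  ✓
  Dividing out (λ - 5): p(λ) = (λ - 5)(λ² - 13λ + 38).
Step 3 — remaining eigenvalues from the quadratic λ² - 13λ + 38 = 0:
  Δ = 13² - 4·38 = 169 - 152 = 17,  λ = (13 ± √17)/2 = (13 ± 4.1231)/2 ≈ 8.5616 or 4.4384.
  Sorted: λ_1 = 8.5616,  λ_2 = 5,  λ_3 = 4.4384  (check: sum = 18 = tr ✓).

Step 4 — unit eigenvector for λ_1 ≈ 8.5616: v spans the null space of (Sigma - λ_1 I), whose rows are
  r_1 = (-3.5616, 0, -1),  r_2 = (0, -3.5616, 1),  r_3 = (-1, 1, -0.5616).
  v is orthogonal to every row, so take v ∝ r_1 × r_2 = ((0)·(1) - (-1)·(-3.5616), (-1)·(0) - (-3.5616)·(1), (-3.5616)·(-3.5616) - (0)·(0)) ≈ (-3.5616, 3.5616, 12.6847).
  Rescale (multiply by -1 so the first nonzero entry is positive): u = (3.5616, -3.5616, -12.6847).
  ||u|| = √((3.5616)² + (-3.5616)² + (-12.6847)²) = √(186.2699) ≈ 13.6481,  v_1 = u/||u|| ≈ (0.261, -0.261, -0.9294) (||v_1|| = 1).

λ_1 = 8.5616,  λ_2 = 5,  λ_3 = 4.4384;  v_1 ≈ (0.261, -0.261, -0.9294)


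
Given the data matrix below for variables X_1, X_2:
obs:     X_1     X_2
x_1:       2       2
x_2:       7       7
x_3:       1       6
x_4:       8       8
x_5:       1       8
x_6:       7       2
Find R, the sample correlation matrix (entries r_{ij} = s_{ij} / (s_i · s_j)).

Step 1 — column means:
  mean(X_1) = (2 + 7 + 1 + 8 + 1 + 7) / 6 = 26/6 = 4.3333
  mean(X_2) = (2 + 7 + 6 + 8 + 8 + 2) / 6 = 33/6 = 5.5

Step 2 — sample variances and covariances s[i,j] = (1/(n-1)) · Σ_k (x_{k,i} - mean_i) · (x_{k,j} - mean_j), with n-1 = 5:
  s[X_1,X_1] = ((-2.3333)·(-2.3333) + (2.6667)·(2.6667) + (-3.3333)·(-3.3333) + (3.6667)·(3.6667) + (-3.3333)·(-3.3333) + (2.6667)·(2.6667)) / 5 = 55.3333/5 = 11.0667
  s[X_1,X_2] = ((-2.3333)·(-3.5) + (2.6667)·(1.5) + (-3.3333)·(0.5) + (3.6667)·(2.5) + (-3.3333)·(2.5) + (2.6667)·(-3.5)) / 5 = 2/5 = 0.4
  s[X_2,X_2] = ((-3.5)·(-3.5) + (1.5)·(1.5) + (0.5)·(0.5) + (2.5)·(2.5) + (2.5)·(2.5) + (-3.5)·(-3.5)) / 5 = 39.5/5 = 7.9
  Sample standard deviations s_i = √(s[i,i]):
  s(X_1) = √(11.0667) = 3.3267
  s(X_2) = √(7.9) = 2.8107

Step 3 — r_{ij} = s_{ij} / (s_i · s_j):
  r[X_1,X_1] = 1 (diagonal).
  r[X_1,X_2] = 0.4 / (3.3267 · 2.8107) = 0.4 / 9.3502 = 0.0428
  r[X_2,X_2] = 1 (diagonal).

R is symmetric with unit diagonal. Assembling:

R = [[1, 0.0428],
 [0.0428, 1]]


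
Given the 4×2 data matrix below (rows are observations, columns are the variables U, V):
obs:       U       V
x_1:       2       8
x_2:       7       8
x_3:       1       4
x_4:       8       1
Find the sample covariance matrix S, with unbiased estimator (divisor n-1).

Step 1 — column means:
  mean(U) = (2 + 7 + 1 + 8) / 4 = 18/4 = 4.5
  mean(V) = (8 + 8 + 4 + 1) / 4 = 21/4 = 5.25

Step 2 — sample covariance S[i,j] = (1/(n-1)) · Σ_k (x_{k,i} - mean_i) · (x_{k,j} - mean_j), with n-1 = 3.
  S[U,U] = ((-2.5)·(-2.5) + (2.5)·(2.5) + (-3.5)·(-3.5) + (3.5)·(3.5)) / 3 = 37/3 = 12.3333
  S[U,V] = ((-2.5)·(2.75) + (2.5)·(2.75) + (-3.5)·(-1.25) + (3.5)·(-4.25)) / 3 = -10.5/3 = -3.5
  S[V,V] = ((2.75)·(2.75) + (2.75)·(2.75) + (-1.25)·(-1.25) + (-4.25)·(-4.25)) / 3 = 34.75/3 = 11.5833

S is symmetric (S[j,i] = S[i,j]). Assembling:

S = [[12.3333, -3.5],
 [-3.5, 11.5833]]


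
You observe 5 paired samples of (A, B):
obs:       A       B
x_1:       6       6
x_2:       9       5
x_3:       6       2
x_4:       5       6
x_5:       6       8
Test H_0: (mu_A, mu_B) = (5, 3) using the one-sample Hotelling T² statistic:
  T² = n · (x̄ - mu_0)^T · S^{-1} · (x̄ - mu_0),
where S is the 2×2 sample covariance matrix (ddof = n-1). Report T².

Step 1 — sample mean vector:
  mean(A) = (6 + 9 + 6 + 5 + 6) / 5 = 32/5 = 6.4
  mean(B) = (6 + 5 + 2 + 6 + 8) / 5 = 27/5 = 5.4
  x̄ = (6.4, 5.4),  deviation x̄ - mu_0 = (6.4, 5.4) - (5, 3) = (1.4, 2.4).

Step 2 — sample covariance matrix, S[i,j] = (1/(n-1)) · Σ_k (x_{k,i} - mean_i) · (x_{k,j} - mean_j), divisor n-1 = 4:
  S[A,A] = ((-0.4)·(-0.4) + (2.6)·(2.6) + (-0.4)·(-0.4) + (-1.4)·(-1.4) + (-0.4)·(-0.4)) / 4 = 9.2/4 = 2.3
  S[A,B] = ((-0.4)·(0.6) + (2.6)·(-0.4) + (-0.4)·(-3.4) + (-1.4)·(0.6) + (-0.4)·(2.6)) / 4 = -1.8/4 = -0.45
  S[B,B] = ((0.6)·(0.6) + (-0.4)·(-0.4) + (-3.4)·(-3.4) + (0.6)·(0.6) + (2.6)·(2.6)) / 4 = 19.2/4 = 4.8
  S = [[2.3, -0.45],
 [-0.45, 4.8]].

Step 3 — invert S. det(S) = 2.3·4.8 - (-0.45)² = 10.8375.
  S^{-1} = (1/det) · [[d, -b], [-b, a]] = [[0.4429, 0.0415],
 [0.0415, 0.2122]].

Step 4 — quadratic form (x̄ - mu_0)^T · S^{-1} · (x̄ - mu_0):
  S^{-1} · (x̄ - mu_0) = (0.7197, 0.5675),
  (x̄ - mu_0)^T · [...] = (1.4)·(0.7197) + (2.4)·(0.5675) = 2.3696.

Step 5 — scale by n: T² = 5 · 2.3696 = 11.8478.

T² ≈ 11.8478


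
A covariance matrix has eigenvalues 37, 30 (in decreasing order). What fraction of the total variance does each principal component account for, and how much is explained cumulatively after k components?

Step 1 — total variance = trace(Sigma) = Σ λ_i = 37 + 30 = 67.

Step 2 — fraction explained by component i = λ_i / Σ λ:
  PC1: 37/67 = 0.5522
  PC2: 30/67 = 0.4478

Step 3 — cumulative fraction after k components = (λ_1 + ... + λ_k) / Σ λ:
  k = 1: 37/67 = 0.5522
  k = 2: (37 + 30)/67 = 67/67 = 1

Summary (fraction, with percent):

explained: PC1 0.5522 (55.22%), PC2 0.4478 (44.78%);  cumulative: 0.5522, 1


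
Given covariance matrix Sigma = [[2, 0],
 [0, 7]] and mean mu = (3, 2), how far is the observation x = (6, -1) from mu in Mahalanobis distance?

Step 1 — centre the observation: (x - mu) = (3, -3).

Step 2 — invert Sigma. det(Sigma) = 2·7 - (0)² = 14.
  Sigma^{-1} = (1/det) · [[d, -b], [-b, a]] = [[0.5, 0],
 [0, 0.1429]].

Step 3 — form the quadratic (x - mu)^T · Sigma^{-1} · (x - mu):
  Sigma^{-1} · (x - mu) = (1.5, -0.4286).
  (x - mu)^T · [Sigma^{-1} · (x - mu)] = (3)·(1.5) + (-3)·(-0.4286) = 5.7857.

Step 4 — take square root: d = √(5.7857) ≈ 2.4054.

d(x, mu) = √(5.7857) ≈ 2.4054


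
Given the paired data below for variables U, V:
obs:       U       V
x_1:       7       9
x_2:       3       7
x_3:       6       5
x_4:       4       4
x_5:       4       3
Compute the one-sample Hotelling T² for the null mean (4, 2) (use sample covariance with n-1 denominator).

Step 1 — sample mean vector:
  mean(U) = (7 + 3 + 6 + 4 + 4) / 5 = 24/5 = 4.8
  mean(V) = (9 + 7 + 5 + 4 + 3) / 5 = 28/5 = 5.6
  x̄ = (4.8, 5.6),  deviation x̄ - mu_0 = (4.8, 5.6) - (4, 2) = (0.8, 3.6).

Step 2 — sample covariance matrix, S[i,j] = (1/(n-1)) · Σ_k (x_{k,i} - mean_i) · (x_{k,j} - mean_j), divisor n-1 = 4:
  S[U,U] = ((2.2)·(2.2) + (-1.8)·(-1.8) + (1.2)·(1.2) + (-0.8)·(-0.8) + (-0.8)·(-0.8)) / 4 = 10.8/4 = 2.7
  S[U,V] = ((2.2)·(3.4) + (-1.8)·(1.4) + (1.2)·(-0.6) + (-0.8)·(-1.6) + (-0.8)·(-2.6)) / 4 = 7.6/4 = 1.9
  S[V,V] = ((3.4)·(3.4) + (1.4)·(1.4) + (-0.6)·(-0.6) + (-1.6)·(-1.6) + (-2.6)·(-2.6)) / 4 = 23.2/4 = 5.8
  S = [[2.7, 1.9],
 [1.9, 5.8]].

Step 3 — invert S. det(S) = 2.7·5.8 - (1.9)² = 12.05.
  S^{-1} = (1/det) · [[d, -b], [-b, a]] = [[0.4813, -0.1577],
 [-0.1577, 0.2241]].

Step 4 — quadratic form (x̄ - mu_0)^T · S^{-1} · (x̄ - mu_0):
  S^{-1} · (x̄ - mu_0) = (-0.1826, 0.6805),
  (x̄ - mu_0)^T · [...] = (0.8)·(-0.1826) + (3.6)·(0.6805) = 2.3037.

Step 5 — scale by n: T² = 5 · 2.3037 = 11.5187.

T² ≈ 11.5187


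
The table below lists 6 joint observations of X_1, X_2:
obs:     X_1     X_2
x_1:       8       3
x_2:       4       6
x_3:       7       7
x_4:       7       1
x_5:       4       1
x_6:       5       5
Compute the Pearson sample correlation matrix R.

Step 1 — column means:
  mean(X_1) = (8 + 4 + 7 + 7 + 4 + 5) / 6 = 35/6 = 5.8333
  mean(X_2) = (3 + 6 + 7 + 1 + 1 + 5) / 6 = 23/6 = 3.8333

Step 2 — sample variances and covariances s[i,j] = (1/(n-1)) · Σ_k (x_{k,i} - mean_i) · (x_{k,j} - mean_j), with n-1 = 5:
  s[X_1,X_1] = ((2.1667)·(2.1667) + (-1.8333)·(-1.8333) + (1.1667)·(1.1667) + (1.1667)·(1.1667) + (-1.8333)·(-1.8333) + (-0.8333)·(-0.8333)) / 5 = 14.8333/5 = 2.9667
  s[X_1,X_2] = ((2.1667)·(-0.8333) + (-1.8333)·(2.1667) + (1.1667)·(3.1667) + (1.1667)·(-2.8333) + (-1.8333)·(-2.8333) + (-0.8333)·(1.1667)) / 5 = -1.1667/5 = -0.2333
  s[X_2,X_2] = ((-0.8333)·(-0.8333) + (2.1667)·(2.1667) + (3.1667)·(3.1667) + (-2.8333)·(-2.8333) + (-2.8333)·(-2.8333) + (1.1667)·(1.1667)) / 5 = 32.8333/5 = 6.5667
  Sample standard deviations s_i = √(s[i,i]):
  s(X_1) = √(2.9667) = 1.7224
  s(X_2) = √(6.5667) = 2.5626

Step 3 — r_{ij} = s_{ij} / (s_i · s_j):
  r[X_1,X_1] = 1 (diagonal).
  r[X_1,X_2] = -0.2333 / (1.7224 · 2.5626) = -0.2333 / 4.4137 = -0.0529
  r[X_2,X_2] = 1 (diagonal).

R is symmetric with unit diagonal. Assembling:

R = [[1, -0.0529],
 [-0.0529, 1]]


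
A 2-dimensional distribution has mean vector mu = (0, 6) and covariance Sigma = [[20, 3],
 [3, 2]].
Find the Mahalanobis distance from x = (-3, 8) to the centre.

Step 1 — centre the observation: (x - mu) = (-3, 2).

Step 2 — invert Sigma. det(Sigma) = 20·2 - (3)² = 31.
  Sigma^{-1} = (1/det) · [[d, -b], [-b, a]] = [[0.0645, -0.0968],
 [-0.0968, 0.6452]].

Step 3 — form the quadratic (x - mu)^T · Sigma^{-1} · (x - mu):
  Sigma^{-1} · (x - mu) = (-0.3871, 1.5806).
  (x - mu)^T · [Sigma^{-1} · (x - mu)] = (-3)·(-0.3871) + (2)·(1.5806) = 4.3226.

Step 4 — take square root: d = √(4.3226) ≈ 2.0791.

d(x, mu) = √(4.3226) ≈ 2.0791


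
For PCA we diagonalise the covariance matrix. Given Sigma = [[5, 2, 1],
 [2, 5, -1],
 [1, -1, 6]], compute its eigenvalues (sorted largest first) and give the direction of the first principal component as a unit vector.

Step 1 — characteristic polynomial p(λ) = det(λI - Sigma) = λ³ - tr·λ² + c_1·λ - det, where tr = trace, c_1 = sum of the principal 2×2 minors, det = det(Sigma):
  tr = 5 + 5 + 6 = 16,
  c_1 = (5·5 - (2)²) + (5·6 - (1)²) + (5·6 - (-1)²) = 21 + 29 + 29 = 79,
  det = 5·(5·6 - (-1)²) - (2)·((2)·6 - (-1)·(1)) + (1)·((2)·(-1) - 5·(1)) = 5·(29) - (2)·(13) + (1)·(-7) = 112.
  So p(λ) = λ³ - 16λ² + 79λ - 112.
Step 2 — look for an integer root (rational root theorem: any rational root is an integer divisor of 112). Testing λ = 7:
  p(7) = 343 - 784 + 553 - 112 = 0  ✓
  Dividing out (λ - 7): p(λ) = (λ - 7)(λ² - 9λ + 16).
Step 3 — remaining eigenvalues from the quadratic λ² - 9λ + 16 = 0:
  Δ = 9² - 4·16 = 81 - 64 = 17,  λ = (9 ± √17)/2 = (9 ± 4.1231)/2 ≈ 6.5616 or 2.4384.
  Sorted: λ_1 = 7,  λ_2 = 6.5616,  λ_3 = 2.4384  (check: sum = 16 = tr ✓).

Step 4 — unit eigenvector for λ_1 = 7: v spans the null space of (Sigma - λ_1 I), whose rows are
  r_1 = (-2, 2, 1),  r_2 = (2, -2, -1),  r_3 = (1, -1, -1).
  v is orthogonal to every row, so take v ∝ r_1 × r_3 = ((2)·(-1) - (1)·(-1), (1)·(1) - (-2)·(-1), (-2)·(-1) - (2)·(1)) = (-1, -1, 0).
  Rescale (multiply by -1 so the first nonzero entry is positive): u = (1, 1, 0).
  ||u|| = √((1)² + (1)² + (0)²) = √(2) ≈ 1.4142,  v_1 = u/||u|| ≈ (0.7071, 0.7071, 0) (||v_1|| = 1).

λ_1 = 7,  λ_2 = 6.5616,  λ_3 = 2.4384;  v_1 ≈ (0.7071, 0.7071, 0)


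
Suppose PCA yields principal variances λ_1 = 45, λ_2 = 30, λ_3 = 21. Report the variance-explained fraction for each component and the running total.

Step 1 — total variance = trace(Sigma) = Σ λ_i = 45 + 30 + 21 = 96.

Step 2 — fraction explained by component i = λ_i / Σ λ:
  PC1: 45/96 = 0.4688
  PC2: 30/96 = 0.3125
  PC3: 21/96 = 0.2188

Step 3 — cumulative fraction after k components = (λ_1 + ... + λ_k) / Σ λ:
  k = 1: 45/96 = 0.4688
  k = 2: (45 + 30)/96 = 75/96 = 0.7812
  k = 3: (45 + 30 + 21)/96 = 96/96 = 1

Summary (fraction, with percent):

explained: PC1 0.4688 (46.88%), PC2 0.3125 (31.25%), PC3 0.2188 (21.88%);  cumulative: 0.4688, 0.7812, 1


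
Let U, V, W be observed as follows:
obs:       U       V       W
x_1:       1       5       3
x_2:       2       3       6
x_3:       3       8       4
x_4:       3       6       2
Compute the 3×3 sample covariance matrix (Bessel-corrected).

Step 1 — column means:
  mean(U) = (1 + 2 + 3 + 3) / 4 = 9/4 = 2.25
  mean(V) = (5 + 3 + 8 + 6) / 4 = 22/4 = 5.5
  mean(W) = (3 + 6 + 4 + 2) / 4 = 15/4 = 3.75

Step 2 — sample covariance S[i,j] = (1/(n-1)) · Σ_k (x_{k,i} - mean_i) · (x_{k,j} - mean_j), with n-1 = 3.
  S[U,U] = ((-1.25)·(-1.25) + (-0.25)·(-0.25) + (0.75)·(0.75) + (0.75)·(0.75)) / 3 = 2.75/3 = 0.9167
  S[U,V] = ((-1.25)·(-0.5) + (-0.25)·(-2.5) + (0.75)·(2.5) + (0.75)·(0.5)) / 3 = 3.5/3 = 1.1667
  S[U,W] = ((-1.25)·(-0.75) + (-0.25)·(2.25) + (0.75)·(0.25) + (0.75)·(-1.75)) / 3 = -0.75/3 = -0.25
  S[V,V] = ((-0.5)·(-0.5) + (-2.5)·(-2.5) + (2.5)·(2.5) + (0.5)·(0.5)) / 3 = 13/3 = 4.3333
  S[V,W] = ((-0.5)·(-0.75) + (-2.5)·(2.25) + (2.5)·(0.25) + (0.5)·(-1.75)) / 3 = -5.5/3 = -1.8333
  S[W,W] = ((-0.75)·(-0.75) + (2.25)·(2.25) + (0.25)·(0.25) + (-1.75)·(-1.75)) / 3 = 8.75/3 = 2.9167

S is symmetric (S[j,i] = S[i,j]). Assembling:

S = [[0.9167, 1.1667, -0.25],
 [1.1667, 4.3333, -1.8333],
 [-0.25, -1.8333, 2.9167]]


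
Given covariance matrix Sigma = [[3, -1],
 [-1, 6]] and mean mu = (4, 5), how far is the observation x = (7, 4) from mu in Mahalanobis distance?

Step 1 — centre the observation: (x - mu) = (3, -1).

Step 2 — invert Sigma. det(Sigma) = 3·6 - (-1)² = 17.
  Sigma^{-1} = (1/det) · [[d, -b], [-b, a]] = [[0.3529, 0.0588],
 [0.0588, 0.1765]].

Step 3 — form the quadratic (x - mu)^T · Sigma^{-1} · (x - mu):
  Sigma^{-1} · (x - mu) = (1, 0).
  (x - mu)^T · [Sigma^{-1} · (x - mu)] = (3)·(1) + (-1)·(0) = 3.

Step 4 — take square root: d = √(3) ≈ 1.7321.

d(x, mu) = √(3) ≈ 1.7321


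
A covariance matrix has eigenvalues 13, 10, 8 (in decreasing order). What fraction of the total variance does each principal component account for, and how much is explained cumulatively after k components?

Step 1 — total variance = trace(Sigma) = Σ λ_i = 13 + 10 + 8 = 31.

Step 2 — fraction explained by component i = λ_i / Σ λ:
  PC1: 13/31 = 0.4194
  PC2: 10/31 = 0.3226
  PC3: 8/31 = 0.2581

Step 3 — cumulative fraction after k components = (λ_1 + ... + λ_k) / Σ λ:
  k = 1: 13/31 = 0.4194
  k = 2: (13 + 10)/31 = 23/31 = 0.7419
  k = 3: (13 + 10 + 8)/31 = 31/31 = 1

Summary (fraction, with percent):

explained: PC1 0.4194 (41.94%), PC2 0.3226 (32.26%), PC3 0.2581 (25.81%);  cumulative: 0.4194, 0.7419, 1


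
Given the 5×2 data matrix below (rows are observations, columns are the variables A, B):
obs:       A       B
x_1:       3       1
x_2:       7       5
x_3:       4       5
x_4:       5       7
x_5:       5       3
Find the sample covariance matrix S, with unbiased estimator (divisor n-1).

Step 1 — column means:
  mean(A) = (3 + 7 + 4 + 5 + 5) / 5 = 24/5 = 4.8
  mean(B) = (1 + 5 + 5 + 7 + 3) / 5 = 21/5 = 4.2

Step 2 — sample covariance S[i,j] = (1/(n-1)) · Σ_k (x_{k,i} - mean_i) · (x_{k,j} - mean_j), with n-1 = 4.
  S[A,A] = ((-1.8)·(-1.8) + (2.2)·(2.2) + (-0.8)·(-0.8) + (0.2)·(0.2) + (0.2)·(0.2)) / 4 = 8.8/4 = 2.2
  S[A,B] = ((-1.8)·(-3.2) + (2.2)·(0.8) + (-0.8)·(0.8) + (0.2)·(2.8) + (0.2)·(-1.2)) / 4 = 7.2/4 = 1.8
  S[B,B] = ((-3.2)·(-3.2) + (0.8)·(0.8) + (0.8)·(0.8) + (2.8)·(2.8) + (-1.2)·(-1.2)) / 4 = 20.8/4 = 5.2

S is symmetric (S[j,i] = S[i,j]). Assembling:

S = [[2.2, 1.8],
 [1.8, 5.2]]


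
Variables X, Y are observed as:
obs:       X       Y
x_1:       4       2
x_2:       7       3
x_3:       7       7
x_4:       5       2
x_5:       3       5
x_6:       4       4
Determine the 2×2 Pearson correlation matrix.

Step 1 — column means:
  mean(X) = (4 + 7 + 7 + 5 + 3 + 4) / 6 = 30/6 = 5
  mean(Y) = (2 + 3 + 7 + 2 + 5 + 4) / 6 = 23/6 = 3.8333

Step 2 — sample variances and covariances s[i,j] = (1/(n-1)) · Σ_k (x_{k,i} - mean_i) · (x_{k,j} - mean_j), with n-1 = 5:
  s[X,X] = ((-1)·(-1) + (2)·(2) + (2)·(2) + (0)·(0) + (-2)·(-2) + (-1)·(-1)) / 5 = 14/5 = 2.8
  s[X,Y] = ((-1)·(-1.8333) + (2)·(-0.8333) + (2)·(3.1667) + (0)·(-1.8333) + (-2)·(1.1667) + (-1)·(0.1667)) / 5 = 4/5 = 0.8
  s[Y,Y] = ((-1.8333)·(-1.8333) + (-0.8333)·(-0.8333) + (3.1667)·(3.1667) + (-1.8333)·(-1.8333) + (1.1667)·(1.1667) + (0.1667)·(0.1667)) / 5 = 18.8333/5 = 3.7667
  Sample standard deviations s_i = √(s[i,i]):
  s(X) = √(2.8) = 1.6733
  s(Y) = √(3.7667) = 1.9408

Step 3 — r_{ij} = s_{ij} / (s_i · s_j):
  r[X,X] = 1 (diagonal).
  r[X,Y] = 0.8 / (1.6733 · 1.9408) = 0.8 / 3.2476 = 0.2463
  r[Y,Y] = 1 (diagonal).

R is symmetric with unit diagonal. Assembling:

R = [[1, 0.2463],
 [0.2463, 1]]
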